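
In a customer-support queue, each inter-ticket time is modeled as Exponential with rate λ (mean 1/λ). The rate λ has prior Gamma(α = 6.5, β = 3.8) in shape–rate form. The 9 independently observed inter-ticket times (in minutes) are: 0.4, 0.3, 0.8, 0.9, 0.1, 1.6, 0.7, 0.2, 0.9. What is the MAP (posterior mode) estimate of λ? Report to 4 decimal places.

With a Gamma(shape α, rate β) prior on the exponential rate λ, the posterior after n observations with total T = Σxᵢ is Gamma(α+n, β+T).
Sum of observations T = 5.9 minutes; n = 9.
Posterior: Gamma(6.5+9, 3.8+5.9) = Gamma(15.5, 9.7).
Mode = (α−1)/β = 1.4948.

1.4948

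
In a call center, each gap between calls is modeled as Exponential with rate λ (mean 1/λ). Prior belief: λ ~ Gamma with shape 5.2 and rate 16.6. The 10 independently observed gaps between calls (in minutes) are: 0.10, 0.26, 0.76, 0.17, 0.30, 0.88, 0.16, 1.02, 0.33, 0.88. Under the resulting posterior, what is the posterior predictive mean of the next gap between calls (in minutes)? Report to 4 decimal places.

1.5113

With a Gamma(shape α, rate β) prior on the exponential rate λ, the posterior after n observations with total T = Σxᵢ is Gamma(α+n, β+T).
Sum of observations T = 4.86 minutes; n = 10.
Posterior: Gamma(5.2+10, 16.6+4.86) = Gamma(15.2, 21.46).
The predictive distribution for the next observation is Lomax; its mean is β/(α−1) = 21.46/14.2 = 1.5113.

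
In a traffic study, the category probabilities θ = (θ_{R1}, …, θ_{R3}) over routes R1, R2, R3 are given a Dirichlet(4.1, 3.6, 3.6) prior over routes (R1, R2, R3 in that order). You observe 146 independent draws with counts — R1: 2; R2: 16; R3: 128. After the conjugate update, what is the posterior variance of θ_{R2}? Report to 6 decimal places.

0.000689

The Dirichlet prior is conjugate to the Multinomial likelihood: each posterior αⱼ = prior αⱼ + observed count nⱼ.
Posterior concentration: (6.1, 19.6, 131.6), total = 157.3.
Var[θ_j] = α_j(Σα−α_j)/((Σα)²(Σα+1)) = 19.6·137.7/(157.3²·158.3) = 0.000689.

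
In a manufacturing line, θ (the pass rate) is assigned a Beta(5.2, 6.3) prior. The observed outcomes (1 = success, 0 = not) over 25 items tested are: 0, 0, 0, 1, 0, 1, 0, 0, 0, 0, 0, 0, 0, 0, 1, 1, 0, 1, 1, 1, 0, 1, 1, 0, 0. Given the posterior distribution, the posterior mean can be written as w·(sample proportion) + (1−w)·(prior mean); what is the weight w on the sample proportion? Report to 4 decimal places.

0.6849

The Beta prior is conjugate to a Binomial/Bernoulli likelihood; the update adds successes to α and failures to β.
Posterior mean = (α₀+k)/(α₀+β₀+n) = [n/(α₀+β₀+n)]·(k/n) + [(α₀+β₀)/(α₀+β₀+n)]·α₀/(α₀+β₀), so only n and the prior enter the weight.
The weight on the data is w = n/(α₀+β₀+n) = 25/(5.2+6.3+25) = 25/36.5 = 0.6849.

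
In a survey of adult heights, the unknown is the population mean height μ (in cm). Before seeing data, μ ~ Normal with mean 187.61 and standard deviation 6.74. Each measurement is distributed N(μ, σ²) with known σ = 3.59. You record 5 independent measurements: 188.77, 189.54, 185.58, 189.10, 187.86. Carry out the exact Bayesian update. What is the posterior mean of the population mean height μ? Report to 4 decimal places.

188.1399

For Normal data with known variance σ², a Normal(μ₀, σ₀²) prior on μ is conjugate. Posterior precision = 1/σ₀² + n/σ²; posterior mean is the precision-weighted average of μ₀ and x̄.
Σxᵢ = 188.77 + 189.54 + 185.58 + 189.10 + 187.86 = 940.85, so n·x̄ = 940.85.
σ₀² = 6.74² = 45.4276, σ² = 3.59² = 12.8881; σ² + n·σ₀² = 12.8881 + 5·45.4276 = 240.0261.
Posterior mean = (μ₀/σ₀² + n·x̄/σ²)/(1/σ₀² + n/σ²) = (σ²·μ₀ + σ₀²·n·x̄)/(σ² + n·σ₀²) = (12.8881·187.61 + 45.4276·940.85)/240.0261 = 45158.493901/240.0261 = 188.1399.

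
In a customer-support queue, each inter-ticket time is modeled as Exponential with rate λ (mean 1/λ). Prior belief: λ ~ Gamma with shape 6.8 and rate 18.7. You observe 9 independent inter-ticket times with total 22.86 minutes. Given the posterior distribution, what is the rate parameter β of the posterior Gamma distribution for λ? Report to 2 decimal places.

With a Gamma(shape α, rate β) prior on the exponential rate λ, the posterior after n observations with total T = Σxᵢ is Gamma(α+n, β+T).
Posterior: Gamma(6.8+9, 18.7+22.86) = Gamma(15.8, 41.56).
Posterior β = 41.56.

41.56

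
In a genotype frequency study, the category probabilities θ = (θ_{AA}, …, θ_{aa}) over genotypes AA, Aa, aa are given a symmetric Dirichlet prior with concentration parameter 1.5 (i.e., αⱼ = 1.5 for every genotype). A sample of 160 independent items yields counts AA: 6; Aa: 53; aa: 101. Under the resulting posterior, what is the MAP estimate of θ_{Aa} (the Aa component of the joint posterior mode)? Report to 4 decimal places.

0.3313

The Dirichlet prior is conjugate to the Multinomial likelihood: each posterior αⱼ = prior αⱼ + observed count nⱼ.
Posterior concentration: (7.5, 54.5, 102.5), total = 164.5.
Joint mode component: (α_{Aa}−1)/(Σα−K) = 53.5/161.5 = 0.3313.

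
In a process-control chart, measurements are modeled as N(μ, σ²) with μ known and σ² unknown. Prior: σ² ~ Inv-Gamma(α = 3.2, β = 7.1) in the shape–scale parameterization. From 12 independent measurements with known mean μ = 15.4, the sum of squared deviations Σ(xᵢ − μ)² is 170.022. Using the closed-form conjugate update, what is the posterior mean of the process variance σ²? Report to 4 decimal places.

11.2330

With known mean μ and an Inverse-Gamma(α, β) prior on σ², the Normal likelihood is conjugate: posterior is Inv-Gamma(α + n/2, β + Σ(xᵢ−μ)²/2).
Posterior: Inv-Gamma(3.2 + 12/2, 7.1 + 170.022/2) = Inv-Gamma(9.20, 92.1110).
E[σ²|data] = β/(α−1) = 92.1110/8.20 = 11.2330.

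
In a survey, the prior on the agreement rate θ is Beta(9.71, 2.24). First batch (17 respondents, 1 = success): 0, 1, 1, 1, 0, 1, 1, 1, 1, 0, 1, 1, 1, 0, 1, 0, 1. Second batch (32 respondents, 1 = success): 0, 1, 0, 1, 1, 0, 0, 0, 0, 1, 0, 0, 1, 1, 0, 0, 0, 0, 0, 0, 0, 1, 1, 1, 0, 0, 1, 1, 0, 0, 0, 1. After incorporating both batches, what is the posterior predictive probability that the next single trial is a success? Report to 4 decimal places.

0.5531

The Beta prior is conjugate to a Binomial/Bernoulli likelihood; the update adds successes to α and failures to β.
After batch 1: Beta(9.71+12, 2.24+5) = Beta(21.71, 7.24).
After batch 2: Beta(21.71+12, 7.24+20) = Beta(33.71, 27.24).
For a single future Bernoulli trial, P(success | data) = α/(α+β) = 0.5531.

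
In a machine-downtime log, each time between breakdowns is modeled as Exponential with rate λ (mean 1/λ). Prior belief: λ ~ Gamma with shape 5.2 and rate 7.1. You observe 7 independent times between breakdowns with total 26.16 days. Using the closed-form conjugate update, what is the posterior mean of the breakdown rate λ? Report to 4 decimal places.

0.3668

With a Gamma(shape α, rate β) prior on the exponential rate λ, the posterior after n observations with total T = Σxᵢ is Gamma(α+n, β+T).
Posterior: Gamma(5.2+7, 7.1+26.16) = Gamma(12.2, 33.26).
Posterior mean of λ = α/β = 12.2/33.26 = 0.3668.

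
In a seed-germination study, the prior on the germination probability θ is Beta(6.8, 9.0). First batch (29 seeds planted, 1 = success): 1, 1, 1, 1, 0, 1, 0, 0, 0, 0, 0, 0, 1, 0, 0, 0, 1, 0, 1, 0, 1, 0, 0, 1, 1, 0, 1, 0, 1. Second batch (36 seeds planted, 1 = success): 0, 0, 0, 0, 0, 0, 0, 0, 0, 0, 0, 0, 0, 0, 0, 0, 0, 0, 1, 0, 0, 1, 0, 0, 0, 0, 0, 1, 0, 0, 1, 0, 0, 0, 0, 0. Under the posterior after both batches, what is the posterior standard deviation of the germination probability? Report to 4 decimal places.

0.0504

The Beta prior is conjugate to a Binomial/Bernoulli likelihood; the update adds successes to α and failures to β.
After batch 1: Beta(6.8+13, 9.0+16) = Beta(19.8, 25.0).
After batch 2: Beta(19.8+4, 25.0+32) = Beta(23.8, 57.0).
Var = αβ/((α+β)²(α+β+1)) = 23.8·57.0/(80.8²·81.8) = 0.00254025; SD = √0.00254025 = 0.0504.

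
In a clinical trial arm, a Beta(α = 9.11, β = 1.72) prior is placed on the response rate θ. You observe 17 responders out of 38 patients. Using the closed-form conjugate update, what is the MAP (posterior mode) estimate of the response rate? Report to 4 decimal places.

0.5362

The Beta prior is conjugate to a Binomial/Bernoulli likelihood; the update adds successes to α and failures to β.
Posterior: Beta(α+k, β+n−k) = Beta(9.11+17, 1.72+21) = Beta(26.11, 22.72).
Mode of Beta(a,b) for a,b>1 is (a−1)/(a+b−2) = 25.11/46.83 = 0.5362.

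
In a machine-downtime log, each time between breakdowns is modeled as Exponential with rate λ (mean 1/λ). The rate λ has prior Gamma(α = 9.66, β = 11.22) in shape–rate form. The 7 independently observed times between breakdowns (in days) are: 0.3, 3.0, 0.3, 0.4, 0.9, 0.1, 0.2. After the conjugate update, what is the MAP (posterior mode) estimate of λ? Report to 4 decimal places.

0.9537

With a Gamma(shape α, rate β) prior on the exponential rate λ, the posterior after n observations with total T = Σxᵢ is Gamma(α+n, β+T).
Sum of observations T = 5.2 days; n = 7.
Posterior: Gamma(9.66+7, 11.22+5.2) = Gamma(16.66, 16.42).
Mode = (α−1)/β = 0.9537.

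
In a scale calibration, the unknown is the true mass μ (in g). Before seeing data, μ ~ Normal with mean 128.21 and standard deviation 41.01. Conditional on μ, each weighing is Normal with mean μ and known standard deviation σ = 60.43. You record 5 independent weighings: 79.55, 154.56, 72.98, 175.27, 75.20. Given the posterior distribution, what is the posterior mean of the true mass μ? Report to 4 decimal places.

116.5678

For Normal data with known variance σ², a Normal(μ₀, σ₀²) prior on μ is conjugate. Posterior precision = 1/σ₀² + n/σ²; posterior mean is the precision-weighted average of μ₀ and x̄.
Σxᵢ = 79.55 + 154.56 + 72.98 + 175.27 + 75.20 = 557.56, so n·x̄ = 557.56.
σ₀² = 41.01² = 1681.8201, σ² = 60.43² = 3651.7849; σ² + n·σ₀² = 3651.7849 + 5·1681.8201 = 12060.8854.
Posterior mean = (μ₀/σ₀² + n·x̄/σ²)/(1/σ₀² + n/σ²) = (σ²·μ₀ + σ₀²·n·x̄)/(σ² + n·σ₀²) = (3651.7849·128.21 + 1681.8201·557.56)/12060.8854 = 1405910.956985/12060.8854 = 116.5678.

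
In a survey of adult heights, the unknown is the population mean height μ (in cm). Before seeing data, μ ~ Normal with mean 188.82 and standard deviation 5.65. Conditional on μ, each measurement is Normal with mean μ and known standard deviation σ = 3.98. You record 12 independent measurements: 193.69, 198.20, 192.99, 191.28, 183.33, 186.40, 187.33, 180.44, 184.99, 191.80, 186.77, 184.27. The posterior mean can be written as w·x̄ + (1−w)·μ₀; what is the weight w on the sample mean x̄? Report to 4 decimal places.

For Normal data with known variance σ², a Normal(μ₀, σ₀²) prior on μ is conjugate. Posterior precision = 1/σ₀² + n/σ²; posterior mean is the precision-weighted average of μ₀ and x̄.
σ₀² = 5.65² = 31.9225, σ² = 3.98² = 15.8404. Prior precision 1/σ₀² = 1/31.9225; data precision n/σ² = 12/15.8404.
w = (n/σ²)/(1/σ₀² + n/σ²) = n·σ₀²/(σ² + n·σ₀²) = 12·31.9225/(15.8404 + 12·31.9225) = 383.07/398.9104 = 0.9603.

0.9603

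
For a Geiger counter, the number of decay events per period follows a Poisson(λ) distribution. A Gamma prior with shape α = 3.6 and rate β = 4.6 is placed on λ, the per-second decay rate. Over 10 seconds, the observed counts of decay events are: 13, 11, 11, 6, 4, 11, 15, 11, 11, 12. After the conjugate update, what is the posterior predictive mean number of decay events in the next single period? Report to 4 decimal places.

7.4384

With a Gamma(shape α, rate β) prior, the Poisson likelihood is conjugate: the posterior is Gamma(α + ΣXᵢ, β + n).
Sum of counts S = 105 over n = 10 seconds.
Posterior: Gamma(α+S, β+n) = Gamma(3.6+105, 4.6+10) = Gamma(108.6, 14.6).
The predictive distribution for one future period is NegBinom with mean α/β = 7.4384.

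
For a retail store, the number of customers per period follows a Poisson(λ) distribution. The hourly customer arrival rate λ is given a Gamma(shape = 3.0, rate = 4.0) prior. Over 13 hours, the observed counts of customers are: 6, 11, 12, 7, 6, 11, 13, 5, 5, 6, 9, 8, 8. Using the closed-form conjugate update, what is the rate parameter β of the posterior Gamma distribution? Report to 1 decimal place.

With a Gamma(shape α, rate β) prior, the Poisson likelihood is conjugate: the posterior is Gamma(α + ΣXᵢ, β + n).
Sum of counts S = 107 over n = 13 hours.
Posterior: Gamma(α+S, β+n) = Gamma(3.0+107, 4.0+13) = Gamma(110.0, 17.0).
Posterior β = 17.0.

17.0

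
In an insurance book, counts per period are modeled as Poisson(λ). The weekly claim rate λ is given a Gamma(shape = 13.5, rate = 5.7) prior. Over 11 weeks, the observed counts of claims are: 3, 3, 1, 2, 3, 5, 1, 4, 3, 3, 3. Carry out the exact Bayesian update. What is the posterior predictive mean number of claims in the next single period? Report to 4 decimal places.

2.6647

With a Gamma(shape α, rate β) prior, the Poisson likelihood is conjugate: the posterior is Gamma(α + ΣXᵢ, β + n).
Sum of counts S = 31 over n = 11 weeks.
Posterior: Gamma(α+S, β+n) = Gamma(13.5+31, 5.7+11) = Gamma(44.5, 16.7).
The predictive distribution for one future period is NegBinom with mean α/β = 2.6647.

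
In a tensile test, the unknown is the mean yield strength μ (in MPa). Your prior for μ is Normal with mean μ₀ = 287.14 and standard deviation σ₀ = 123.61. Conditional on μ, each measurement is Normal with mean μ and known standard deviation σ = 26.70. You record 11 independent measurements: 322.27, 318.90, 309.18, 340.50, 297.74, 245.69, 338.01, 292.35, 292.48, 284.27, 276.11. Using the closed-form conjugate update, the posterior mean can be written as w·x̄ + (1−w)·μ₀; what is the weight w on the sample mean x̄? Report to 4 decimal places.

For Normal data with known variance σ², a Normal(μ₀, σ₀²) prior on μ is conjugate. Posterior precision = 1/σ₀² + n/σ²; posterior mean is the precision-weighted average of μ₀ and x̄.
σ₀² = 123.61² = 15279.4321, σ² = 26.70² = 712.89. Prior precision 1/σ₀² = 1/15279.4321; data precision n/σ² = 11/712.89.
w = (n/σ²)/(1/σ₀² + n/σ²) = n·σ₀²/(σ² + n·σ₀²) = 11·15279.4321/(712.89 + 11·15279.4321) = 168073.7531/168786.6431 = 0.9958.

0.9958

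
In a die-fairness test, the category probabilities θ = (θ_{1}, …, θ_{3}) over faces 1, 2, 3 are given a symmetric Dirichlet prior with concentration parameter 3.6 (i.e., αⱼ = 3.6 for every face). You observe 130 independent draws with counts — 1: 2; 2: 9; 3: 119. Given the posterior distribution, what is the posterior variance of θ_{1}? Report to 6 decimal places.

0.000269

The Dirichlet prior is conjugate to the Multinomial likelihood: each posterior αⱼ = prior αⱼ + observed count nⱼ.
Posterior concentration: (5.6, 12.6, 122.6), total = 140.8.
Var[θ_j] = α_j(Σα−α_j)/((Σα)²(Σα+1)) = 5.6·135.2/(140.8²·141.8) = 0.000269.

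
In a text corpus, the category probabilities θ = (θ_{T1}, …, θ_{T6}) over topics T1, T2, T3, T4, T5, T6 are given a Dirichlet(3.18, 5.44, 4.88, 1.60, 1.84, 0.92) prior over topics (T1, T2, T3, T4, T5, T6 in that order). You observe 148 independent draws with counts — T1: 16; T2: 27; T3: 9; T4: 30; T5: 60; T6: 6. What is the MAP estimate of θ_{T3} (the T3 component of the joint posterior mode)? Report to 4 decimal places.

The Dirichlet prior is conjugate to the Multinomial likelihood: each posterior αⱼ = prior αⱼ + observed count nⱼ.
Posterior concentration: (19.18, 32.44, 13.88, 31.60, 61.84, 6.92), total = 165.86.
Joint mode component: (α_{T3}−1)/(Σα−K) = 12.88/159.86 = 0.0806.

0.0806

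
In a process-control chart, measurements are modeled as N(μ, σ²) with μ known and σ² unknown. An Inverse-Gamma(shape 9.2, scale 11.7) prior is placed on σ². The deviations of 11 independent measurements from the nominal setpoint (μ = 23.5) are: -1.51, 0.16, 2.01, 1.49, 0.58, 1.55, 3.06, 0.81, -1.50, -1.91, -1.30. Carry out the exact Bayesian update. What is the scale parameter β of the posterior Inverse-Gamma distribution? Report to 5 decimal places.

26.15630

With known mean μ and an Inverse-Gamma(α, β) prior on σ², the Normal likelihood is conjugate: posterior is Inv-Gamma(α + n/2, β + Σ(xᵢ−μ)²/2).
Σ(xᵢ−μ)² = (-1.51)² + (0.16)² + (2.01)² + (1.49)² + (0.58)² + (1.55)² + (3.06)² + (0.81)² + (-1.50)² + (-1.91)² + (-1.30)² = 28.9126.
Posterior: Inv-Gamma(9.2 + 11/2, 11.7 + 28.9126/2) = Inv-Gamma(14.70, 26.15630).
Posterior β = 26.15630.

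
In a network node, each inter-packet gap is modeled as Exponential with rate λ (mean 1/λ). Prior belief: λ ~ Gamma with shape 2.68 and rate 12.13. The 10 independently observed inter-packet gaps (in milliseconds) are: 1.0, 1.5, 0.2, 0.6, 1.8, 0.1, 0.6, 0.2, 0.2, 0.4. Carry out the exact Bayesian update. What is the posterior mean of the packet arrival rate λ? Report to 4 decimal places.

0.6770

With a Gamma(shape α, rate β) prior on the exponential rate λ, the posterior after n observations with total T = Σxᵢ is Gamma(α+n, β+T).
Sum of observations T = 6.6 milliseconds; n = 10.
Posterior: Gamma(2.68+10, 12.13+6.6) = Gamma(12.68, 18.73).
Posterior mean of λ = α/β = 12.68/18.73 = 0.6770.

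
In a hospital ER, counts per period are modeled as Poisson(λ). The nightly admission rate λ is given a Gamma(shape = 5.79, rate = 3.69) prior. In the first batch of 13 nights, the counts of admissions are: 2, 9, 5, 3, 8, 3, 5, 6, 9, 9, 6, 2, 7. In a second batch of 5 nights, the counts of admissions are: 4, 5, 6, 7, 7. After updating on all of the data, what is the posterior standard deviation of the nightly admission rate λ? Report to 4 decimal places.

With a Gamma(shape α, rate β) prior, the Poisson likelihood is conjugate: the posterior is Gamma(α + ΣXᵢ, β + n).
Batch 1: sum of counts S = 74 over n = 13 nights.
After batch 1: Gamma(α+S, β+n) = Gamma(5.79+74, 3.69+13) = Gamma(79.79, 16.69).
Batch 2: sum of counts S = 29 over n = 5 nights.
After batch 2: Gamma(α+S, β+n) = Gamma(79.79+29, 16.69+5) = Gamma(108.79, 21.69).
SD = √α/β = √108.79/21.69 = 0.4809.

0.4809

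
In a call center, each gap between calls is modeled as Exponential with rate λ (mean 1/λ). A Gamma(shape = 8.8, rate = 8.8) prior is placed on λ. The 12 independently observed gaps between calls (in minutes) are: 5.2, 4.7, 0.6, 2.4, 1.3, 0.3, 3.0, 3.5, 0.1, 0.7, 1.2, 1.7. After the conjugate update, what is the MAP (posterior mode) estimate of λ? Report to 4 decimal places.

With a Gamma(shape α, rate β) prior on the exponential rate λ, the posterior after n observations with total T = Σxᵢ is Gamma(α+n, β+T).
Sum of observations T = 24.7 minutes; n = 12.
Posterior: Gamma(8.8+12, 8.8+24.7) = Gamma(20.8, 33.5).
Mode = (α−1)/β = 0.5910.

0.5910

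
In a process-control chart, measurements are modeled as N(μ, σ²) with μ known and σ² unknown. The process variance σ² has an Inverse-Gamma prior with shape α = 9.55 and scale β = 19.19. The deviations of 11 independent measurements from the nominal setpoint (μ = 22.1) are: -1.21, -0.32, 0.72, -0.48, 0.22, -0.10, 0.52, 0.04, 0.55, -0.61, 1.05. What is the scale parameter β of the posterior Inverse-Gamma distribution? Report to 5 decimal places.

With known mean μ and an Inverse-Gamma(α, β) prior on σ², the Normal likelihood is conjugate: posterior is Inv-Gamma(α + n/2, β + Σ(xᵢ−μ)²/2).
Σ(xᵢ−μ)² = (-1.21)² + (-0.32)² + (0.72)² + (-0.48)² + (0.22)² + (-0.10)² + (0.52)² + (0.04)² + (0.55)² + (-0.61)² + (1.05)² = 4.4228.
Posterior: Inv-Gamma(9.55 + 11/2, 19.19 + 4.4228/2) = Inv-Gamma(15.05, 21.40140).
Posterior β = 21.40140.

21.40140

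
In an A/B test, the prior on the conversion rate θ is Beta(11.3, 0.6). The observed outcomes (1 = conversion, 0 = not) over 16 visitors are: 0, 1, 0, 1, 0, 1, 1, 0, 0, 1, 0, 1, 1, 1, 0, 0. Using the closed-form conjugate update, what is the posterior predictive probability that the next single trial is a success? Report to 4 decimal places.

0.6918

The Beta prior is conjugate to a Binomial/Bernoulli likelihood; the update adds successes to α and failures to β.
Posterior: Beta(α+k, β+n−k) = Beta(11.3+8, 0.6+8) = Beta(19.3, 8.6).
For a single future Bernoulli trial, P(success | data) = α/(α+β) = 0.6918.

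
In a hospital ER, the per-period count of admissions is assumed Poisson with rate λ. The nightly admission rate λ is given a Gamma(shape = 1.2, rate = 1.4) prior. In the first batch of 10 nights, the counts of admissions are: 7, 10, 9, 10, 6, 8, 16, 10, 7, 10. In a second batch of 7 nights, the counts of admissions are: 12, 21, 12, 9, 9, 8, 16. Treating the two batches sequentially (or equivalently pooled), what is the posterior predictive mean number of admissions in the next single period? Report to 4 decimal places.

9.8478

With a Gamma(shape α, rate β) prior, the Poisson likelihood is conjugate: the posterior is Gamma(α + ΣXᵢ, β + n).
Batch 1: sum of counts S = 93 over n = 10 nights.
After batch 1: Gamma(α+S, β+n) = Gamma(1.2+93, 1.4+10) = Gamma(94.2, 11.4).
Batch 2: sum of counts S = 87 over n = 7 nights.
After batch 2: Gamma(α+S, β+n) = Gamma(94.2+87, 11.4+7) = Gamma(181.2, 18.4).
The predictive distribution for one future period is NegBinom with mean α/β = 9.8478.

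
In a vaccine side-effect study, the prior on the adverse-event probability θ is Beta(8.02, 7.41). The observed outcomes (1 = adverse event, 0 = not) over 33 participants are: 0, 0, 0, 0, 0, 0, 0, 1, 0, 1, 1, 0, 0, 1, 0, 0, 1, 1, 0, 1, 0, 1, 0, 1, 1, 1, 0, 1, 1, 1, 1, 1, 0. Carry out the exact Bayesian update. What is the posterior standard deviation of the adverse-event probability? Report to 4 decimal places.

0.0711

The Beta prior is conjugate to a Binomial/Bernoulli likelihood; the update adds successes to α and failures to β.
Posterior: Beta(α+k, β+n−k) = Beta(8.02+16, 7.41+17) = Beta(24.02, 24.41).
Var = αβ/((α+β)²(α+β+1)) = 24.02·24.41/(48.43²·49.43) = 0.00505733; SD = √0.00505733 = 0.0711.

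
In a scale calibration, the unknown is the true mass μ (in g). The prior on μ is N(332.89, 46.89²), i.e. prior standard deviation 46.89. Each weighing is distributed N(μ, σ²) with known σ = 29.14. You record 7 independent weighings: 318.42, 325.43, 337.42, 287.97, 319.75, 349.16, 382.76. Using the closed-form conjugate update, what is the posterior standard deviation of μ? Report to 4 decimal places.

10.7221

For Normal data with known variance σ², a Normal(μ₀, σ₀²) prior on μ is conjugate. Posterior precision = 1/σ₀² + n/σ²; posterior mean is the precision-weighted average of μ₀ and x̄.
σ₀² = 46.89² = 2198.6721, σ² = 29.14² = 849.1396; σ² + n·σ₀² = 849.1396 + 7·2198.6721 = 16239.8443.
Posterior precision = 1/σ₀² + n/σ² = 1/2198.6721 + 7/849.1396 = (σ² + n·σ₀²)/(σ₀²σ²) = 16239.8443/(2198.6721·849.1396); posterior variance σₙ² = σ₀²σ²/(σ² + n·σ₀²) = 2198.6721·849.1396/16239.8443 = 114.962897.
Posterior SD = √σₙ² = √(2198.6721·849.1396/16239.8443) = 10.7221.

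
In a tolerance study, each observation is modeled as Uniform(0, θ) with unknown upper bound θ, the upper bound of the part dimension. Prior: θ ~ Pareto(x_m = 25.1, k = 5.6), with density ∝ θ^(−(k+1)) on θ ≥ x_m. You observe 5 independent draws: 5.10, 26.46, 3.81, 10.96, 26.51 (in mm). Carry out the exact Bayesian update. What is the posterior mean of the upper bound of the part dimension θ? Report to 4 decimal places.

A Pareto(scale x_m, shape k) prior on the upper bound θ of Uniform(0, θ) is conjugate: posterior is Pareto(max(x_m, max xᵢ), k + n).
Sample maximum = 26.51; prior scale x_m = 25.1 → posterior scale = max = 26.51.
Posterior shape = 5.6 + 5 = 10.6.
E[θ|data] = k·x_m/(k−1) = 10.6·26.51/9.6 = 29.2715.

29.2715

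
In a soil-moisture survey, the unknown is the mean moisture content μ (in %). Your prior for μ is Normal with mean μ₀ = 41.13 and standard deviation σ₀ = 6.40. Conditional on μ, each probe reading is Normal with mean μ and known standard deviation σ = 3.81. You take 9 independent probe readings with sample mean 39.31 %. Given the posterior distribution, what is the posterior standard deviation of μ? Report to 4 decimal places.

For Normal data with known variance σ², a Normal(μ₀, σ₀²) prior on μ is conjugate. Posterior precision = 1/σ₀² + n/σ²; posterior mean is the precision-weighted average of μ₀ and x̄.
σ₀² = 6.40² = 40.96, σ² = 3.81² = 14.5161; σ² + n·σ₀² = 14.5161 + 9·40.96 = 383.1561.
Posterior precision = 1/σ₀² + n/σ² = 1/40.96 + 9/14.5161 = (σ² + n·σ₀²)/(σ₀²σ²) = 383.1561/(40.96·14.5161); posterior variance σₙ² = σ₀²σ²/(σ² + n·σ₀²) = 40.96·14.5161/383.1561 = 1.551794.
Posterior SD = √σₙ² = √(40.96·14.5161/383.1561) = 1.2457.

1.2457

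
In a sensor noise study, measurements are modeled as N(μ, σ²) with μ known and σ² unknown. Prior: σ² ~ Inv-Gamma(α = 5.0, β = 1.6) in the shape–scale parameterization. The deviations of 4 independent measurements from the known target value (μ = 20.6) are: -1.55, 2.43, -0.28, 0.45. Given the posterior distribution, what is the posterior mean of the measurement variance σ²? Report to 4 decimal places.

0.9824

With known mean μ and an Inverse-Gamma(α, β) prior on σ², the Normal likelihood is conjugate: posterior is Inv-Gamma(α + n/2, β + Σ(xᵢ−μ)²/2).
Σ(xᵢ−μ)² = (-1.55)² + (2.43)² + (-0.28)² + (0.45)² = 8.5883.
Posterior: Inv-Gamma(5.0 + 4/2, 1.6 + 8.5883/2) = Inv-Gamma(7.00, 5.89415).
E[σ²|data] = β/(α−1) = 5.89415/6.00 = 0.9824.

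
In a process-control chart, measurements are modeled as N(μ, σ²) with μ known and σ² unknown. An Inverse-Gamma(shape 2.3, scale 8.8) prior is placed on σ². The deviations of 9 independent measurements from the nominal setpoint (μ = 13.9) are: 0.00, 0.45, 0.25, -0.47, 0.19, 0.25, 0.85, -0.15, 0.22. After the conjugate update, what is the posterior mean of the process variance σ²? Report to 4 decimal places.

1.6360

With known mean μ and an Inverse-Gamma(α, β) prior on σ², the Normal likelihood is conjugate: posterior is Inv-Gamma(α + n/2, β + Σ(xᵢ−μ)²/2).
Σ(xᵢ−μ)² = (0.00)² + (0.45)² + (0.25)² + (-0.47)² + (0.19)² + (0.25)² + (0.85)² + (-0.15)² + (0.22)² = 1.3779.
Posterior: Inv-Gamma(2.3 + 9/2, 8.8 + 1.3779/2) = Inv-Gamma(6.80, 9.48895).
E[σ²|data] = β/(α−1) = 9.48895/5.80 = 1.6360.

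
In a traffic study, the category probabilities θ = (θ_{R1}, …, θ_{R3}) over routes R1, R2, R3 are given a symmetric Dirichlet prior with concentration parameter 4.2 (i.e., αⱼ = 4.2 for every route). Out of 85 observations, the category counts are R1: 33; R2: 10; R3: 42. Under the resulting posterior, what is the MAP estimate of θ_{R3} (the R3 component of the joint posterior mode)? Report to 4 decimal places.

The Dirichlet prior is conjugate to the Multinomial likelihood: each posterior αⱼ = prior αⱼ + observed count nⱼ.
Posterior concentration: (37.2, 14.2, 46.2), total = 97.6.
Joint mode component: (α_{R3}−1)/(Σα−K) = 45.2/94.6 = 0.4778.

0.4778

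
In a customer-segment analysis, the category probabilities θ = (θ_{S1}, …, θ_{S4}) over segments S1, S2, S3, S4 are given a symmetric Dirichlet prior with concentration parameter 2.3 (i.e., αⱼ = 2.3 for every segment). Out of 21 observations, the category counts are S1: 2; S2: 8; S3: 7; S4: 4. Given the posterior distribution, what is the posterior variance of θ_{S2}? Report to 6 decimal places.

0.007203

The Dirichlet prior is conjugate to the Multinomial likelihood: each posterior αⱼ = prior αⱼ + observed count nⱼ.
Posterior concentration: (4.3, 10.3, 9.3, 6.3), total = 30.2.
Var[θ_j] = α_j(Σα−α_j)/((Σα)²(Σα+1)) = 10.3·19.9/(30.2²·31.2) = 0.007203.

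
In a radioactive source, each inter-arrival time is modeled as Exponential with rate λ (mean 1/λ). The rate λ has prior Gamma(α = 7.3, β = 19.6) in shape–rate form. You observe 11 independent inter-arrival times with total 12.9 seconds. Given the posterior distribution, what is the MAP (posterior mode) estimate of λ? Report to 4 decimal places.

With a Gamma(shape α, rate β) prior on the exponential rate λ, the posterior after n observations with total T = Σxᵢ is Gamma(α+n, β+T).
Posterior: Gamma(7.3+11, 19.6+12.9) = Gamma(18.3, 32.5).
Mode = (α−1)/β = 0.5323.

0.5323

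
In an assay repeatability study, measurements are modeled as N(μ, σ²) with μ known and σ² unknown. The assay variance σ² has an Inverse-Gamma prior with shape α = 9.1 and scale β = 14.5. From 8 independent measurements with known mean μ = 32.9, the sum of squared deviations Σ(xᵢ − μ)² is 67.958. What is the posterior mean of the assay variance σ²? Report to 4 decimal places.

4.0065

With known mean μ and an Inverse-Gamma(α, β) prior on σ², the Normal likelihood is conjugate: posterior is Inv-Gamma(α + n/2, β + Σ(xᵢ−μ)²/2).
Posterior: Inv-Gamma(9.1 + 8/2, 14.5 + 67.958/2) = Inv-Gamma(13.10, 48.4790).
E[σ²|data] = β/(α−1) = 48.4790/12.10 = 4.0065.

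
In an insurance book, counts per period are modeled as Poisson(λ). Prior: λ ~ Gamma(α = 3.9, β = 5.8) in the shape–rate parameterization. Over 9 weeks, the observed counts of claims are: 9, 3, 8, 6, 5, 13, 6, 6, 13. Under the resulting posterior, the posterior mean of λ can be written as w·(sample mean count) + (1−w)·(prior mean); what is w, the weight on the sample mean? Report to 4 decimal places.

0.6081

With a Gamma(shape α, rate β) prior, the Poisson likelihood is conjugate: the posterior is Gamma(α + ΣXᵢ, β + n).
Posterior mean = (α₀+S)/(β₀+n) = [n/(β₀+n)]·(S/n) + [β₀/(β₀+n)]·(α₀/β₀), so only n and β₀ enter the weight.
Weight on data w = n/(β₀+n) = 9/(5.8+9) = 9/14.8 = 0.6081.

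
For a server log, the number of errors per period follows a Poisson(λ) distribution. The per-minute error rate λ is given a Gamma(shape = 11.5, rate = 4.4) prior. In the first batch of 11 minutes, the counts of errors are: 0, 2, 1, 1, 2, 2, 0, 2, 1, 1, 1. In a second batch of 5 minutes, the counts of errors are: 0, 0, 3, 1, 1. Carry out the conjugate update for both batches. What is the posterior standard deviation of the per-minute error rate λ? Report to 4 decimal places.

0.2662

With a Gamma(shape α, rate β) prior, the Poisson likelihood is conjugate: the posterior is Gamma(α + ΣXᵢ, β + n).
Batch 1: sum of counts S = 13 over n = 11 minutes.
After batch 1: Gamma(α+S, β+n) = Gamma(11.5+13, 4.4+11) = Gamma(24.5, 15.4).
Batch 2: sum of counts S = 5 over n = 5 minutes.
After batch 2: Gamma(α+S, β+n) = Gamma(24.5+5, 15.4+5) = Gamma(29.5, 20.4).
SD = √α/β = √29.5/20.4 = 0.2662.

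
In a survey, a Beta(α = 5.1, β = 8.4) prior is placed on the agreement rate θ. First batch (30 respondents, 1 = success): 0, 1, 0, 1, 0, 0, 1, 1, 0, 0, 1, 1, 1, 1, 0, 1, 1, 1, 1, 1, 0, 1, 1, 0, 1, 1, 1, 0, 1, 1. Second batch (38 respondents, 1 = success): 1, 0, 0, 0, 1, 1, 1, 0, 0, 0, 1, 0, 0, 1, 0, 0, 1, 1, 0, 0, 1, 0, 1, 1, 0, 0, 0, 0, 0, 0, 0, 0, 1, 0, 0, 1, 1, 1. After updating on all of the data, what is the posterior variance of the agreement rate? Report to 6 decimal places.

0.003030

The Beta prior is conjugate to a Binomial/Bernoulli likelihood; the update adds successes to α and failures to β.
After batch 1: Beta(5.1+20, 8.4+10) = Beta(25.1, 18.4).
After batch 2: Beta(25.1+15, 18.4+23) = Beta(40.1, 41.4).
Var = αβ/((α+β)²(α+β+1)) = 40.1·41.4/(81.5²·82.5) = 0.003030.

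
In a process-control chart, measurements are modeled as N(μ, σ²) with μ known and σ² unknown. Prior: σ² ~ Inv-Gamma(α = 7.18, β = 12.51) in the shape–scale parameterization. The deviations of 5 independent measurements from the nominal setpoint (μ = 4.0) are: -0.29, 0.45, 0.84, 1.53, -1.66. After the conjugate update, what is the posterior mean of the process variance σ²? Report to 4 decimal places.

With known mean μ and an Inverse-Gamma(α, β) prior on σ², the Normal likelihood is conjugate: posterior is Inv-Gamma(α + n/2, β + Σ(xᵢ−μ)²/2).
Σ(xᵢ−μ)² = (-0.29)² + (0.45)² + (0.84)² + (1.53)² + (-1.66)² = 6.0887.
Posterior: Inv-Gamma(7.18 + 5/2, 12.51 + 6.0887/2) = Inv-Gamma(9.68, 15.55435).
E[σ²|data] = β/(α−1) = 15.55435/8.68 = 1.7920.

1.7920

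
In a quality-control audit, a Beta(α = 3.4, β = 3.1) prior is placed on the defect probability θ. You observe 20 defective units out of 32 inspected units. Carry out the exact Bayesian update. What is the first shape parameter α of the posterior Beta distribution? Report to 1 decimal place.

23.4

The Beta prior is conjugate to a Binomial/Bernoulli likelihood; the update adds successes to α and failures to β.
Posterior: Beta(α+k, β+n−k) = Beta(3.4+20, 3.1+12) = Beta(23.4, 15.1).
Posterior α = 23.4.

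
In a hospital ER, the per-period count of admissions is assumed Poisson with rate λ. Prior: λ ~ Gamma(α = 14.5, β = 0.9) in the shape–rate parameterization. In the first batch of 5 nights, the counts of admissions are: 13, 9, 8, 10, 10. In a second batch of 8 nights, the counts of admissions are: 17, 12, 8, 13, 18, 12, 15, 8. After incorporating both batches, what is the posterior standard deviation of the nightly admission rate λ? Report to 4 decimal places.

0.9311

With a Gamma(shape α, rate β) prior, the Poisson likelihood is conjugate: the posterior is Gamma(α + ΣXᵢ, β + n).
Batch 1: sum of counts S = 50 over n = 5 nights.
After batch 1: Gamma(α+S, β+n) = Gamma(14.5+50, 0.9+5) = Gamma(64.5, 5.9).
Batch 2: sum of counts S = 103 over n = 8 nights.
After batch 2: Gamma(α+S, β+n) = Gamma(64.5+103, 5.9+8) = Gamma(167.5, 13.9).
SD = √α/β = √167.5/13.9 = 0.9311.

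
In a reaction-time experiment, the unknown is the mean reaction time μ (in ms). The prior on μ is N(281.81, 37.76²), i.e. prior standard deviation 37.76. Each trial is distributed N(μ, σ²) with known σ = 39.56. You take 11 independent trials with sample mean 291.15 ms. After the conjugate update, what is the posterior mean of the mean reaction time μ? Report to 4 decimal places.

290.3026

For Normal data with known variance σ², a Normal(μ₀, σ₀²) prior on μ is conjugate. Posterior precision = 1/σ₀² + n/σ²; posterior mean is the precision-weighted average of μ₀ and x̄.
n·x̄ = 11·291.15 = 3202.65.
σ₀² = 37.76² = 1425.8176, σ² = 39.56² = 1564.9936; σ² + n·σ₀² = 1564.9936 + 11·1425.8176 = 17248.9872.
Posterior mean = (μ₀/σ₀² + n·x̄/σ²)/(1/σ₀² + n/σ²) = (σ²·μ₀ + σ₀²·n·x̄)/(σ² + n·σ₀²) = (1564.9936·281.81 + 1425.8176·3202.65)/17248.9872 = 5007425.583056/17248.9872 = 290.3026.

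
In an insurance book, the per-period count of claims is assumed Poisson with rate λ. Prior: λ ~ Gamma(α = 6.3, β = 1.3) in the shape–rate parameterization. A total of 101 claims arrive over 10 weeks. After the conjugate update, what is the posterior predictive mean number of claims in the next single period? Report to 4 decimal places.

9.4956

With a Gamma(shape α, rate β) prior, the Poisson likelihood is conjugate: the posterior is Gamma(α + ΣXᵢ, β + n).
Posterior: Gamma(α+S, β+n) = Gamma(6.3+101, 1.3+10) = Gamma(107.3, 11.3).
The predictive distribution for one future period is NegBinom with mean α/β = 9.4956.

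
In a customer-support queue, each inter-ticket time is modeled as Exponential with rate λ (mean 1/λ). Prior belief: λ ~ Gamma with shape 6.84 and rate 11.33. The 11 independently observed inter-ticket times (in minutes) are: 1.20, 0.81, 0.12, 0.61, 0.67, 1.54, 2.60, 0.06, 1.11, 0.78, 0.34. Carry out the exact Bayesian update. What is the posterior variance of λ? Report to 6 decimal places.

0.039806

With a Gamma(shape α, rate β) prior on the exponential rate λ, the posterior after n observations with total T = Σxᵢ is Gamma(α+n, β+T).
Sum of observations T = 9.84 minutes; n = 11.
Posterior: Gamma(6.84+11, 11.33+9.84) = Gamma(17.84, 21.17).
Var = α/β² = 0.039806.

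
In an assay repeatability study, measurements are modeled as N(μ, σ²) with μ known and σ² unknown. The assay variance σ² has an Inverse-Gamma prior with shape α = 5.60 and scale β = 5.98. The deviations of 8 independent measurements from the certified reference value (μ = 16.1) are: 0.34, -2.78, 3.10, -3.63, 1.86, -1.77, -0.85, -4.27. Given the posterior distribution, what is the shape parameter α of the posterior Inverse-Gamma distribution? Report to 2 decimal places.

9.60

With known mean μ and an Inverse-Gamma(α, β) prior on σ², the Normal likelihood is conjugate: posterior is Inv-Gamma(α + n/2, β + Σ(xᵢ−μ)²/2).
Σ(xᵢ−μ)² = (0.34)² + (-2.78)² + (3.10)² + (-3.63)² + (1.86)² + (-1.77)² + (-0.85)² + (-4.27)² = 56.1788.
Posterior: Inv-Gamma(5.60 + 8/2, 5.98 + 56.1788/2) = Inv-Gamma(9.60, 34.06940).
Posterior α = 9.60.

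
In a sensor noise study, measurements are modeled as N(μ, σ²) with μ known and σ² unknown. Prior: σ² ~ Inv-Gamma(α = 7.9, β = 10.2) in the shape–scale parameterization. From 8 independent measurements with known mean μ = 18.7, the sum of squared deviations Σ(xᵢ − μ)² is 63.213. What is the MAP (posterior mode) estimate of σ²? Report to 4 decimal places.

With known mean μ and an Inverse-Gamma(α, β) prior on σ², the Normal likelihood is conjugate: posterior is Inv-Gamma(α + n/2, β + Σ(xᵢ−μ)²/2).
Posterior: Inv-Gamma(7.9 + 8/2, 10.2 + 63.213/2) = Inv-Gamma(11.90, 41.8065).
Mode = β/(α+1) = 41.8065/12.90 = 3.2408.

3.2408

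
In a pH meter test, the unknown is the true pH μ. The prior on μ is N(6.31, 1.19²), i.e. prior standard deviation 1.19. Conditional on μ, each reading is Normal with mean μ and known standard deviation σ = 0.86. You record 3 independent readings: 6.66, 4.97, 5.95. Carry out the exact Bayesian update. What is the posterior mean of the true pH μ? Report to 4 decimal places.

For Normal data with known variance σ², a Normal(μ₀, σ₀²) prior on μ is conjugate. Posterior precision = 1/σ₀² + n/σ²; posterior mean is the precision-weighted average of μ₀ and x̄.
Σxᵢ = 6.66 + 4.97 + 5.95 = 17.58, so n·x̄ = 17.58.
σ₀² = 1.19² = 1.4161, σ² = 0.86² = 0.7396; σ² + n·σ₀² = 0.7396 + 3·1.4161 = 4.9879.
Posterior mean = (μ₀/σ₀² + n·x̄/σ²)/(1/σ₀² + n/σ²) = (σ²·μ₀ + σ₀²·n·x̄)/(σ² + n·σ₀²) = (0.7396·6.31 + 1.4161·17.58)/4.9879 = 29.561914/4.9879 = 5.9267.

5.9267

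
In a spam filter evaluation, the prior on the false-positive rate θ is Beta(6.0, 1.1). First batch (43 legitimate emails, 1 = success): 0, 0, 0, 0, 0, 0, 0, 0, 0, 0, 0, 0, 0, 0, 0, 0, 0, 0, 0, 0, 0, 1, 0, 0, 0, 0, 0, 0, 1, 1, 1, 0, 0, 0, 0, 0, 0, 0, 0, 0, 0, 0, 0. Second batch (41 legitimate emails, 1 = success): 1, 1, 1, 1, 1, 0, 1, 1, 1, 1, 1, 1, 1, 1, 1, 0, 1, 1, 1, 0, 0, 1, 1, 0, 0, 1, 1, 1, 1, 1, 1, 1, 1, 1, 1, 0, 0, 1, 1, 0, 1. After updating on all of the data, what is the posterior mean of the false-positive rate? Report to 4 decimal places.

0.4610

The Beta prior is conjugate to a Binomial/Bernoulli likelihood; the update adds successes to α and failures to β.
After batch 1: Beta(6.0+4, 1.1+39) = Beta(10.0, 40.1).
After batch 2: Beta(10.0+32, 40.1+9) = Beta(42.0, 49.1).
Posterior mean = α/(α+β) = 42.0/91.1 = 0.4610.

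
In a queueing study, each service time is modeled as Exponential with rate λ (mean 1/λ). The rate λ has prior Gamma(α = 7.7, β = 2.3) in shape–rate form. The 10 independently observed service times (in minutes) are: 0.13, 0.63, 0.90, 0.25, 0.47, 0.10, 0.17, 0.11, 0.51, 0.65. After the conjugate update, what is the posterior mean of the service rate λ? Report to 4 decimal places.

With a Gamma(shape α, rate β) prior on the exponential rate λ, the posterior after n observations with total T = Σxᵢ is Gamma(α+n, β+T).
Sum of observations T = 3.92 minutes; n = 10.
Posterior: Gamma(7.7+10, 2.3+3.92) = Gamma(17.7, 6.22).
Posterior mean of λ = α/β = 17.7/6.22 = 2.8457.

2.8457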